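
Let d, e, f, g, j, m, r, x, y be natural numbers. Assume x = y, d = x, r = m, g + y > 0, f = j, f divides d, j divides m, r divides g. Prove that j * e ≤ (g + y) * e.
r = m and r divides g, thus m divides g. Since j divides m, j divides g. Since f = j and f divides d, j divides d. Since d = x, j divides x. From x = y, j divides y. Since j divides g, j divides g + y. Since g + y > 0, j ≤ g + y. By multiplying by a non-negative, j * e ≤ (g + y) * e.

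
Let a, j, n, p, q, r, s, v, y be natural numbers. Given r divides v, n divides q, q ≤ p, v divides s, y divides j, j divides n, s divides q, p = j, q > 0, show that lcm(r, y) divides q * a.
r divides v and v divides s, hence r divides s. s divides q, so r divides q. Because j divides n and n divides q, j divides q. Since q > 0, j ≤ q. Because p = j and q ≤ p, q ≤ j. Since j ≤ q, j = q. y divides j, so y divides q. r divides q, so lcm(r, y) divides q. Then lcm(r, y) divides q * a.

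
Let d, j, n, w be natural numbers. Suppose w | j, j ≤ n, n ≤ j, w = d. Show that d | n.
From j ≤ n and n ≤ j, j = n. Since w = d and w | j, d | j. From j = n, d | n.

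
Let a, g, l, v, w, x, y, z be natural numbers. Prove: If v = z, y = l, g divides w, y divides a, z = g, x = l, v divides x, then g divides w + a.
v = z and z = g, so v = g. x = l and v divides x, thus v divides l. Since v = g, g divides l. Since y = l and y divides a, l divides a. From g divides l, g divides a. g divides w, so g divides w + a.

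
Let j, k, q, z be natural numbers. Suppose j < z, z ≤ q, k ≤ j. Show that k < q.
Since j < z and z ≤ q, j < q. Since k ≤ j, k < q.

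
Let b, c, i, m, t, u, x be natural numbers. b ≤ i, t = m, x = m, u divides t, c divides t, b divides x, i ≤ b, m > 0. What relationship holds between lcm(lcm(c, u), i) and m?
lcm(lcm(c, u), i) ≤ m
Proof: c divides t and u divides t, thus lcm(c, u) divides t. t = m, so lcm(c, u) divides m. b ≤ i and i ≤ b, so b = i. x = m and b divides x, thus b divides m. b = i, so i divides m. Since lcm(c, u) divides m, lcm(lcm(c, u), i) divides m. m > 0, so lcm(lcm(c, u), i) ≤ m.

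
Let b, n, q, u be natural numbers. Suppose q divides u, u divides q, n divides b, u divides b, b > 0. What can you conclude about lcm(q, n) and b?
lcm(q, n) ≤ b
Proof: u divides q and q divides u, therefore u = q. Because u divides b, q divides b. n divides b, so lcm(q, n) divides b. Since b > 0, lcm(q, n) ≤ b.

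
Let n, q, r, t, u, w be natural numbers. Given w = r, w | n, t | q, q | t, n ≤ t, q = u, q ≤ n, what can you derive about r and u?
r | u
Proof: From t | q and q | t, t = q. Because n ≤ t, n ≤ q. Since q ≤ n, n = q. q = u, so n = u. Since w | n, w | u. w = r, so r | u.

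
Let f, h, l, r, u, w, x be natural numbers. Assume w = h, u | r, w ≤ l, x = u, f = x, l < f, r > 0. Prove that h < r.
f = x and l < f, so l < x. x = u, so l < u. Since w ≤ l, w < u. From u | r and r > 0, u ≤ r. w < u, so w < r. w = h, so h < r.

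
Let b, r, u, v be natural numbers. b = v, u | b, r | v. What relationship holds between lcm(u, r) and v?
lcm(u, r) | v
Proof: From b = v and u | b, u | v. r | v, so lcm(u, r) | v.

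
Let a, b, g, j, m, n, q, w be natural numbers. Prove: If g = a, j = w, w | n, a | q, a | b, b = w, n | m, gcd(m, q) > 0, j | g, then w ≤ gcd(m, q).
w | n and n | m, hence w | m. From b = w and a | b, a | w. From g = a and j | g, j | a. j = w, so w | a. a | w, so a = w. From a | q, w | q. w | m, so w | gcd(m, q). gcd(m, q) > 0, so w ≤ gcd(m, q).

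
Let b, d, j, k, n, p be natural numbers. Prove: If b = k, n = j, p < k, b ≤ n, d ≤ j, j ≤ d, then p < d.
j ≤ d and d ≤ j, therefore j = d. Since n = j, n = d. From b = k and b ≤ n, k ≤ n. Since n = d, k ≤ d. Since p < k, p < d.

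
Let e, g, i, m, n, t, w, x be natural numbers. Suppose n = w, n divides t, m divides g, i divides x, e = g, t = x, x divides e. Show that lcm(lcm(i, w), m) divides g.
t = x and n divides t, hence n divides x. Since n = w, w divides x. Since i divides x, lcm(i, w) divides x. From e = g and x divides e, x divides g. Since lcm(i, w) divides x, lcm(i, w) divides g. Since m divides g, lcm(lcm(i, w), m) divides g.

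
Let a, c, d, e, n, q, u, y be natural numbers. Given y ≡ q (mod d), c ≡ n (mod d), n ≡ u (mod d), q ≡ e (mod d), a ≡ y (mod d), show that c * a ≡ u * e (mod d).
c ≡ n (mod d) and n ≡ u (mod d), so c ≡ u (mod d). a ≡ y (mod d) and y ≡ q (mod d), so a ≡ q (mod d). Since q ≡ e (mod d), a ≡ e (mod d). Since c ≡ u (mod d), c * a ≡ u * e (mod d).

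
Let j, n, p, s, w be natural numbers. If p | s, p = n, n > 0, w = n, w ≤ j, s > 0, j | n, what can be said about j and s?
j ≤ s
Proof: Because w = n and w ≤ j, n ≤ j. j | n and n > 0, therefore j ≤ n. n ≤ j, so n = j. p = n and p | s, so n | s. s > 0, so n ≤ s. Since n = j, j ≤ s.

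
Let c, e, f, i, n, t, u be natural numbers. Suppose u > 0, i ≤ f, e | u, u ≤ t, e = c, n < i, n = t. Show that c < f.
From e | u and u > 0, e ≤ u. u ≤ t, so e ≤ t. Since n = t and n < i, t < i. i ≤ f, so t < f. e ≤ t, so e < f. e = c, so c < f.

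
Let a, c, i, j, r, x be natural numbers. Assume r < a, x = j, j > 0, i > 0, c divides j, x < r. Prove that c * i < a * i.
From c divides j and j > 0, c ≤ j. Since x = j and x < r, j < r. r < a, so j < a. Since c ≤ j, c < a. Since i > 0, by multiplying by a positive, c * i < a * i.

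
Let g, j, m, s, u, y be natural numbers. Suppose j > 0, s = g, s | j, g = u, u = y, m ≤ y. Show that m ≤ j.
From g = u and u = y, g = y. s = g and s | j, hence g | j. j > 0, so g ≤ j. g = y, so y ≤ j. m ≤ y, so m ≤ j.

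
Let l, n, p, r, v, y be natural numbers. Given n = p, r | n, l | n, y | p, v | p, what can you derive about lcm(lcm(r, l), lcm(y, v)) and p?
lcm(lcm(r, l), lcm(y, v)) | p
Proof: Since r | n and l | n, lcm(r, l) | n. n = p, so lcm(r, l) | p. y | p and v | p, so lcm(y, v) | p. lcm(r, l) | p, so lcm(lcm(r, l), lcm(y, v)) | p.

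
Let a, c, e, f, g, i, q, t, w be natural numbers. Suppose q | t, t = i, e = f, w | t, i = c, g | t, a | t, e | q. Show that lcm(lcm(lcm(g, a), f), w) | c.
Because t = i and i = c, t = c. Because g | t and a | t, lcm(g, a) | t. Since e | q and q | t, e | t. Since e = f, f | t. Since lcm(g, a) | t, lcm(lcm(g, a), f) | t. w | t, so lcm(lcm(lcm(g, a), f), w) | t. Because t = c, lcm(lcm(lcm(g, a), f), w) | c.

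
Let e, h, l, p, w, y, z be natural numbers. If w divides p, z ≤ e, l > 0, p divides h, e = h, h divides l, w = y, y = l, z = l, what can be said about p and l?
p = l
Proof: Since h divides l and l > 0, h ≤ l. z = l and z ≤ e, so l ≤ e. e = h, so l ≤ h. Since h ≤ l, h = l. Since p divides h, p divides l. w = y and y = l, hence w = l. From w divides p, l divides p. Since p divides l, p = l.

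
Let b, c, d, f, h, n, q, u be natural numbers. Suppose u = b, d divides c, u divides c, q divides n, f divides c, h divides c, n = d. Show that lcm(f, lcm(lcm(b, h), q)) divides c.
u = b and u divides c, hence b divides c. Since h divides c, lcm(b, h) divides c. Because n = d and q divides n, q divides d. Since d divides c, q divides c. lcm(b, h) divides c, so lcm(lcm(b, h), q) divides c. f divides c, so lcm(f, lcm(lcm(b, h), q)) divides c.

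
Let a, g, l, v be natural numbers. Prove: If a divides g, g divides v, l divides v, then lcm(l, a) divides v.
Because a divides g and g divides v, a divides v. l divides v, so lcm(l, a) divides v.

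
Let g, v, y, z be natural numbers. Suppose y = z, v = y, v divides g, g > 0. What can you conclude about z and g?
z ≤ g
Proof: v = y and v divides g, so y divides g. y = z, so z divides g. g > 0, so z ≤ g.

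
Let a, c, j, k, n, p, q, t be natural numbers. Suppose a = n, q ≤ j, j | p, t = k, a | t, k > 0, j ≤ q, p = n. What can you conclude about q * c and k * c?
q * c ≤ k * c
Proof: j ≤ q and q ≤ j, hence j = q. p = n and j | p, so j | n. Since a = n and a | t, n | t. j | n, so j | t. From t = k, j | k. j = q, so q | k. Because k > 0, q ≤ k. Then q * c ≤ k * c.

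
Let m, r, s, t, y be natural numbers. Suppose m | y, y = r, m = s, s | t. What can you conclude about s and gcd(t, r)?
s | gcd(t, r)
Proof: From m = s and m | y, s | y. Since y = r, s | r. s | t, so s | gcd(t, r).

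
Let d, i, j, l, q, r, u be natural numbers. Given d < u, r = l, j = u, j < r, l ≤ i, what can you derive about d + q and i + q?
d + q < i + q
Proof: j = u and j < r, hence u < r. Since r = l, u < l. Since d < u, d < l. l ≤ i, so d < i. Then d + q < i + q.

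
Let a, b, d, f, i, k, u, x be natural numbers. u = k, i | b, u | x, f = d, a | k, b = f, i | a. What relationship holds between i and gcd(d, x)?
i | gcd(d, x)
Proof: Since b = f and i | b, i | f. Since f = d, i | d. Because i | a and a | k, i | k. u = k and u | x, thus k | x. i | k, so i | x. Since i | d, i | gcd(d, x).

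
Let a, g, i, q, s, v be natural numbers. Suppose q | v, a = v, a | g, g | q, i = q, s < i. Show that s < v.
a | g and g | q, so a | q. Since a = v, v | q. Since q | v, q = v. Because i = q and s < i, s < q. Since q = v, s < v.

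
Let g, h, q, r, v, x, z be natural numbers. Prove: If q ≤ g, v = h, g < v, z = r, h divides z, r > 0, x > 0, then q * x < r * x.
v = h and g < v, hence g < h. q ≤ g, so q < h. Since z = r and h divides z, h divides r. r > 0, so h ≤ r. q < h, so q < r. From x > 0, by multiplying by a positive, q * x < r * x.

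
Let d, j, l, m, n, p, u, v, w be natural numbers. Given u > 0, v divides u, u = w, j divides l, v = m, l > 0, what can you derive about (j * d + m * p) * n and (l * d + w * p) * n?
(j * d + m * p) * n ≤ (l * d + w * p) * n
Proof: Since j divides l and l > 0, j ≤ l. By multiplying by a non-negative, j * d ≤ l * d. From v divides u and u > 0, v ≤ u. Since v = m, m ≤ u. Because u = w, m ≤ w. By multiplying by a non-negative, m * p ≤ w * p. j * d ≤ l * d, so j * d + m * p ≤ l * d + w * p. By multiplying by a non-negative, (j * d + m * p) * n ≤ (l * d + w * p) * n.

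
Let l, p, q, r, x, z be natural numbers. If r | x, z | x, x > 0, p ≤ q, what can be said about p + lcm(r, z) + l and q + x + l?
p + lcm(r, z) + l ≤ q + x + l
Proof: Since r | x and z | x, lcm(r, z) | x. x > 0, so lcm(r, z) ≤ x. Then lcm(r, z) + l ≤ x + l. p ≤ q, so p + lcm(r, z) + l ≤ q + x + l.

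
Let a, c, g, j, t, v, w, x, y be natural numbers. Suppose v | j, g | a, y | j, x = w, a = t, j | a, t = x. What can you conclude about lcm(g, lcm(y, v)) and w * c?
lcm(g, lcm(y, v)) | w * c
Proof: From a = t and t = x, a = x. Since x = w, a = w. Because y | j and v | j, lcm(y, v) | j. j | a, so lcm(y, v) | a. Since g | a, lcm(g, lcm(y, v)) | a. a = w, so lcm(g, lcm(y, v)) | w. Then lcm(g, lcm(y, v)) | w * c.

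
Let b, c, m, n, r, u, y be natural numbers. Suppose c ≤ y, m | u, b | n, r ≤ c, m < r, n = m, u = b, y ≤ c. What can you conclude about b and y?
b < y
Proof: c ≤ y and y ≤ c, therefore c = y. Since u = b and m | u, m | b. n = m and b | n, so b | m. Since m | b, m = b. m < r and r ≤ c, so m < c. m = b, so b < c. Since c = y, b < y.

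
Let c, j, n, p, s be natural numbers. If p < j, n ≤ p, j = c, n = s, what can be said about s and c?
s < c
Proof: n ≤ p and p < j, therefore n < j. From n = s, s < j. j = c, so s < c.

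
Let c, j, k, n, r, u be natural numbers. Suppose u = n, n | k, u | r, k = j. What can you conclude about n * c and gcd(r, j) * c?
n * c | gcd(r, j) * c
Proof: u = n and u | r, so n | r. k = j and n | k, therefore n | j. Since n | r, n | gcd(r, j). Then n * c | gcd(r, j) * c.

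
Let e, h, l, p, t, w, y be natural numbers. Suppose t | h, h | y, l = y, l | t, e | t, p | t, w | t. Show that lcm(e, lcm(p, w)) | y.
t | h and h | y, hence t | y. Because l = y and l | t, y | t. t | y, so t = y. Because p | t and w | t, lcm(p, w) | t. Since e | t, lcm(e, lcm(p, w)) | t. Because t = y, lcm(e, lcm(p, w)) | y.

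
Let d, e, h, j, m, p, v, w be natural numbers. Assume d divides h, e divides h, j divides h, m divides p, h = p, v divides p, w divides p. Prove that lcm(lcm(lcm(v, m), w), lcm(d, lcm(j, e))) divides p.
From v divides p and m divides p, lcm(v, m) divides p. w divides p, so lcm(lcm(v, m), w) divides p. From j divides h and e divides h, lcm(j, e) divides h. Since d divides h, lcm(d, lcm(j, e)) divides h. h = p, so lcm(d, lcm(j, e)) divides p. lcm(lcm(v, m), w) divides p, so lcm(lcm(lcm(v, m), w), lcm(d, lcm(j, e))) divides p.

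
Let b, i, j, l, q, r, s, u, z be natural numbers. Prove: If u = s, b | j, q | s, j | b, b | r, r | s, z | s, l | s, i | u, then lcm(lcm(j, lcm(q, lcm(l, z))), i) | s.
Because b | j and j | b, b = j. b | r and r | s, so b | s. b = j, so j | s. l | s and z | s, therefore lcm(l, z) | s. Since q | s, lcm(q, lcm(l, z)) | s. j | s, so lcm(j, lcm(q, lcm(l, z))) | s. u = s and i | u, so i | s. lcm(j, lcm(q, lcm(l, z))) | s, so lcm(lcm(j, lcm(q, lcm(l, z))), i) | s.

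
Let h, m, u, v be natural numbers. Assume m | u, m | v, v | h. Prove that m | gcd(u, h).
Because m | v and v | h, m | h. From m | u, m | gcd(u, h).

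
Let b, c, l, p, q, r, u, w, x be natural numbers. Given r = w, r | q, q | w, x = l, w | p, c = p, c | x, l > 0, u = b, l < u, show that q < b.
Since r = w and r | q, w | q. q | w, so w = q. c = p and c | x, therefore p | x. Since w | p, w | x. x = l, so w | l. From w = q, q | l. Since l > 0, q ≤ l. u = b and l < u, so l < b. q ≤ l, so q < b.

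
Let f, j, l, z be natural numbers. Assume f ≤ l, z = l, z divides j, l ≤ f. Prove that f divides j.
l ≤ f and f ≤ l, so l = f. Since z = l, z = f. Because z divides j, f divides j.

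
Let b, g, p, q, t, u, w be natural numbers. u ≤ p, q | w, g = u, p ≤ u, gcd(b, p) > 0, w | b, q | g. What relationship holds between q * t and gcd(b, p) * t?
q * t ≤ gcd(b, p) * t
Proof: q | w and w | b, therefore q | b. u ≤ p and p ≤ u, hence u = p. Since g = u, g = p. Since q | g, q | p. Since q | b, q | gcd(b, p). gcd(b, p) > 0, so q ≤ gcd(b, p). Then q * t ≤ gcd(b, p) * t.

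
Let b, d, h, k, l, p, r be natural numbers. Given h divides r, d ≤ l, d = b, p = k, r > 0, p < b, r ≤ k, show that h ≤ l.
h divides r and r > 0, thus h ≤ r. r ≤ k, so h ≤ k. d = b and d ≤ l, therefore b ≤ l. Since p < b, p < l. p = k, so k < l. From h ≤ k, h < l. Then h ≤ l.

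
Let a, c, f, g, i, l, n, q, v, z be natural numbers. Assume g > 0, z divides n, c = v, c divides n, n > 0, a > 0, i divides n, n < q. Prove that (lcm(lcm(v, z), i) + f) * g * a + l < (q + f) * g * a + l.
c = v and c divides n, thus v divides n. z divides n, so lcm(v, z) divides n. Since i divides n, lcm(lcm(v, z), i) divides n. Since n > 0, lcm(lcm(v, z), i) ≤ n. Because n < q, lcm(lcm(v, z), i) < q. Then lcm(lcm(v, z), i) + f < q + f. Since g > 0, by multiplying by a positive, (lcm(lcm(v, z), i) + f) * g < (q + f) * g. Combined with a > 0, by multiplying by a positive, (lcm(lcm(v, z), i) + f) * g * a < (q + f) * g * a. Then (lcm(lcm(v, z), i) + f) * g * a + l < (q + f) * g * a + l.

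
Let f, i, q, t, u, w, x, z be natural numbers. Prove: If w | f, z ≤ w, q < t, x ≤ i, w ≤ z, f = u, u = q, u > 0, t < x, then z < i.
From w ≤ z and z ≤ w, w = z. Because f = u and w | f, w | u. Since u > 0, w ≤ u. Since w = z, z ≤ u. Since u = q, z ≤ q. t < x and x ≤ i, thus t < i. q < t, so q < i. Since z ≤ q, z < i.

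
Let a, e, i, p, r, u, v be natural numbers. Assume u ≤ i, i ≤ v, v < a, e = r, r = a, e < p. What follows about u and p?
u < p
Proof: u ≤ i and i ≤ v, so u ≤ v. v < a, so u < a. e = r and r = a, hence e = a. Since e < p, a < p. u < a, so u < p.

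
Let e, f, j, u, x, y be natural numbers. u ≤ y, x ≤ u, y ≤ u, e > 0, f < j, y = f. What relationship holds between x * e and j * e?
x * e < j * e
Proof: u ≤ y and y ≤ u, therefore u = y. y = f, so u = f. Since x ≤ u, x ≤ f. Because f < j, x < j. Since e > 0, by multiplying by a positive, x * e < j * e.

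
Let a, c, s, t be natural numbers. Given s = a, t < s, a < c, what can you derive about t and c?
t < c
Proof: Since s = a and t < s, t < a. Since a < c, t < c.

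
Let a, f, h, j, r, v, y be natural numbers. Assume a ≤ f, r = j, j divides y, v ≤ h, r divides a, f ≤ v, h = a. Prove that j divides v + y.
Because a ≤ f and f ≤ v, a ≤ v. h = a and v ≤ h, thus v ≤ a. From a ≤ v, a = v. Because r = j and r divides a, j divides a. a = v, so j divides v. j divides y, so j divides v + y.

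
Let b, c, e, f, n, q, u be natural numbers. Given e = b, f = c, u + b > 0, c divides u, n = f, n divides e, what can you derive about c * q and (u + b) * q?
c * q ≤ (u + b) * q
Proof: n = f and f = c, hence n = c. Since n divides e, c divides e. Since e = b, c divides b. c divides u, so c divides u + b. Because u + b > 0, c ≤ u + b. By multiplying by a non-negative, c * q ≤ (u + b) * q.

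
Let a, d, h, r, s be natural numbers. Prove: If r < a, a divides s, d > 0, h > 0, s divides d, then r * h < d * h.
Since a divides s and s divides d, a divides d. d > 0, so a ≤ d. r < a, so r < d. Since h > 0, by multiplying by a positive, r * h < d * h.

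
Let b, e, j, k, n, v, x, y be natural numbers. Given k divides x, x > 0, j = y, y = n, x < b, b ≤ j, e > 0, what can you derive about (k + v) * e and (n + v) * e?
(k + v) * e < (n + v) * e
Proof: Because k divides x and x > 0, k ≤ x. j = y and y = n, hence j = n. x < b and b ≤ j, therefore x < j. j = n, so x < n. Since k ≤ x, k < n. Then k + v < n + v. Using e > 0, by multiplying by a positive, (k + v) * e < (n + v) * e.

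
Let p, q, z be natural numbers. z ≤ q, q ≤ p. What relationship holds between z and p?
z ≤ p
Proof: z ≤ q and q ≤ p. By transitivity, z ≤ p.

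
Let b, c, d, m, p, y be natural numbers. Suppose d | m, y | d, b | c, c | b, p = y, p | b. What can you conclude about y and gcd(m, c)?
y | gcd(m, c)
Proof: From y | d and d | m, y | m. b | c and c | b, so b = c. Because p = y and p | b, y | b. From b = c, y | c. Since y | m, y | gcd(m, c).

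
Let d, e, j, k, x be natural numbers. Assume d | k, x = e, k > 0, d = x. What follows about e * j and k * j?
e * j ≤ k * j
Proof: d = x and x = e, therefore d = e. d | k, so e | k. k > 0, so e ≤ k. Then e * j ≤ k * j.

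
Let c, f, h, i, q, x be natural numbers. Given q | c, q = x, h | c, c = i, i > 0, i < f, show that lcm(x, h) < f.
q = x and q | c, thus x | c. h | c, so lcm(x, h) | c. Since c = i, lcm(x, h) | i. Since i > 0, lcm(x, h) ≤ i. Since i < f, lcm(x, h) < f.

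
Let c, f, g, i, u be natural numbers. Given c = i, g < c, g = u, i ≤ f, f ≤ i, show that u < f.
Because i ≤ f and f ≤ i, i = f. Since c = i, c = f. g = u and g < c, hence u < c. c = f, so u < f.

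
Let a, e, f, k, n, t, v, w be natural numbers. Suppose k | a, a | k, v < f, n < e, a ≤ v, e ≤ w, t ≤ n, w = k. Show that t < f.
k | a and a | k, thus k = a. Since w = k, w = a. t ≤ n and n < e, therefore t < e. From e ≤ w, t < w. Since w = a, t < a. From a ≤ v and v < f, a < f. Since t < a, t < f.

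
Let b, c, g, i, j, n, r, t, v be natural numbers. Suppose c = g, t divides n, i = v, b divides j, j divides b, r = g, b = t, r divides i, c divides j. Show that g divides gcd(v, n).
From r = g and r divides i, g divides i. i = v, so g divides v. j divides b and b divides j, therefore j = b. b = t, so j = t. c = g and c divides j, therefore g divides j. Since j = t, g divides t. Since t divides n, g divides n. Since g divides v, g divides gcd(v, n).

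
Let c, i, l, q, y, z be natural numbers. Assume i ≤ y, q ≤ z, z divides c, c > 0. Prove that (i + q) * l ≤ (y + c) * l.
z divides c and c > 0, thus z ≤ c. Since q ≤ z, q ≤ c. Since i ≤ y, i + q ≤ y + c. By multiplying by a non-negative, (i + q) * l ≤ (y + c) * l.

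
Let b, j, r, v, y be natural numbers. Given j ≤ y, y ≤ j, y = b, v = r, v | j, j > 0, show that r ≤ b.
j ≤ y and y ≤ j, so j = y. y = b, so j = b. v | j and j > 0, therefore v ≤ j. v = r, so r ≤ j. Since j = b, r ≤ b.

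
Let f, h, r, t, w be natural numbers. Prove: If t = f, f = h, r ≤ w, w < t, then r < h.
From t = f and f = h, t = h. r ≤ w and w < t, so r < t. t = h, so r < h.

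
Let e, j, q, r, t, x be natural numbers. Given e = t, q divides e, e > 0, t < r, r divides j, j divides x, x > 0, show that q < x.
Because q divides e and e > 0, q ≤ e. Since e = t, q ≤ t. r divides j and j divides x, so r divides x. Since x > 0, r ≤ x. Since t < r, t < x. q ≤ t, so q < x.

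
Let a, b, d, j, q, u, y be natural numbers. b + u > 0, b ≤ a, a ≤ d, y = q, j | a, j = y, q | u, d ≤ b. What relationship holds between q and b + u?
q ≤ b + u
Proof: a ≤ d and d ≤ b, hence a ≤ b. b ≤ a, so a = b. Because j = y and y = q, j = q. j | a, so q | a. Since a = b, q | b. Since q | u, q | b + u. Since b + u > 0, q ≤ b + u.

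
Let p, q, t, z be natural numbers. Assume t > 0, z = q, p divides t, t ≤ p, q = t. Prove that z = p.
From z = q and q = t, z = t. p divides t and t > 0, hence p ≤ t. t ≤ p, so t = p. Because z = t, z = p.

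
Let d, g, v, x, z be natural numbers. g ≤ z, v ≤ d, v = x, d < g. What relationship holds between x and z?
x < z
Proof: v = x and v ≤ d, thus x ≤ d. Since d < g, x < g. g ≤ z, so x < z.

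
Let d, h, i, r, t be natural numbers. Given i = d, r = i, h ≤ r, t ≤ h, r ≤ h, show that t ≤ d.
From r = i and i = d, r = d. h ≤ r and r ≤ h, therefore h = r. t ≤ h, so t ≤ r. r = d, so t ≤ d.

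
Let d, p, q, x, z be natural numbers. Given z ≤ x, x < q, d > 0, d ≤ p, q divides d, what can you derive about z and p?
z < p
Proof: q divides d and d > 0, thus q ≤ d. Since x < q, x < d. Since z ≤ x, z < d. d ≤ p, so z < p.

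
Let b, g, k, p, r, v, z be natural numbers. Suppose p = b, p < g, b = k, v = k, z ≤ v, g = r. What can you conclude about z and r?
z < r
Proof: Because v = k and z ≤ v, z ≤ k. p = b and b = k, hence p = k. From g = r and p < g, p < r. Since p = k, k < r. z ≤ k, so z < r.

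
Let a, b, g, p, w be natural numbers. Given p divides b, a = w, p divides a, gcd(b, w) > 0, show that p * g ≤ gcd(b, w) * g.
From a = w and p divides a, p divides w. Since p divides b, p divides gcd(b, w). gcd(b, w) > 0, so p ≤ gcd(b, w). By multiplying by a non-negative, p * g ≤ gcd(b, w) * g.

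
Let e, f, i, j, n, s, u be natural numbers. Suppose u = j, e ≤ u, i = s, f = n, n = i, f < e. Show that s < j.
f = n and n = i, hence f = i. i = s, so f = s. From u = j and e ≤ u, e ≤ j. f < e, so f < j. Since f = s, s < j.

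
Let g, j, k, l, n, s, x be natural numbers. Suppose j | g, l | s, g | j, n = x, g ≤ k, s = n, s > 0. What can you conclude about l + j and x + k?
l + j ≤ x + k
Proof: s = n and n = x, so s = x. l | s and s > 0, so l ≤ s. s = x, so l ≤ x. Since g | j and j | g, g = j. Because g ≤ k, j ≤ k. l ≤ x, so l + j ≤ x + k.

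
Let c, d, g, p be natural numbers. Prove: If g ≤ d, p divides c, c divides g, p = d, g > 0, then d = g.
p divides c and c divides g, hence p divides g. p = d, so d divides g. Since g > 0, d ≤ g. From g ≤ d, g = d. Then d = g.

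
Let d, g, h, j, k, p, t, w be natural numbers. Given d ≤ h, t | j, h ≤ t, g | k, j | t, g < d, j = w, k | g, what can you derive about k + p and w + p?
k + p < w + p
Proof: t | j and j | t, so t = j. Since j = w, t = w. Because g | k and k | g, g = k. Since g < d and d ≤ h, g < h. g = k, so k < h. h ≤ t, so k < t. t = w, so k < w. Then k + p < w + p.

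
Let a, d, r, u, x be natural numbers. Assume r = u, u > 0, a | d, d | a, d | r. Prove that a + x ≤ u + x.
d | a and a | d, so d = a. r = u and d | r, hence d | u. Since u > 0, d ≤ u. Since d = a, a ≤ u. Then a + x ≤ u + x.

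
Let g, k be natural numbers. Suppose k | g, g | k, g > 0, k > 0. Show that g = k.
Since k | g and g > 0, k ≤ g. g | k and k > 0, thus g ≤ k. Since k ≤ g, k = g. Then g = k.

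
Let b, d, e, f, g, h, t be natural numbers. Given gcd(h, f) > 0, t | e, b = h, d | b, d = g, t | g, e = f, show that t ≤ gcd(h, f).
d = g and d | b, thus g | b. From t | g, t | b. Since b = h, t | h. e = f and t | e, so t | f. t | h, so t | gcd(h, f). gcd(h, f) > 0, so t ≤ gcd(h, f).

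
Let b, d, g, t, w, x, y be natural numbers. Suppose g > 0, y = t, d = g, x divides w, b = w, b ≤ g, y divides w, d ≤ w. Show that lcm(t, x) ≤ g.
Since b = w and b ≤ g, w ≤ g. From d = g and d ≤ w, g ≤ w. Since w ≤ g, w = g. Because y = t and y divides w, t divides w. Since x divides w, lcm(t, x) divides w. w = g, so lcm(t, x) divides g. Since g > 0, lcm(t, x) ≤ g.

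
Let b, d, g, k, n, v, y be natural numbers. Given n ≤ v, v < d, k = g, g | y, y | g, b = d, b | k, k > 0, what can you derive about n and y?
n < y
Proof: n ≤ v and v < d, hence n < d. Since g | y and y | g, g = y. Since k = g, k = y. b = d and b | k, hence d | k. Since k > 0, d ≤ k. k = y, so d ≤ y. Since n < d, n < y.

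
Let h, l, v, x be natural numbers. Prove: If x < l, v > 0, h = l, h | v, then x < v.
h = l and h | v, therefore l | v. Because v > 0, l ≤ v. x < l, so x < v.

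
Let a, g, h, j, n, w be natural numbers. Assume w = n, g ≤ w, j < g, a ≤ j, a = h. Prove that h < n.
a ≤ j and j < g, hence a < g. Since g ≤ w, a < w. From a = h, h < w. w = n, so h < n.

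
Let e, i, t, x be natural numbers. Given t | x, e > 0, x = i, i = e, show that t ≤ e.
x = i and i = e, thus x = e. Since t | x, t | e. Since e > 0, t ≤ e.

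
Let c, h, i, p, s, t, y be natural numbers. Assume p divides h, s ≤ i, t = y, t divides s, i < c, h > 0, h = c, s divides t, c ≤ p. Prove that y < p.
s divides t and t divides s, hence s = t. Since t = y, s = y. Because p divides h and h > 0, p ≤ h. Since h = c, p ≤ c. c ≤ p, so c = p. s ≤ i and i < c, therefore s < c. c = p, so s < p. From s = y, y < p.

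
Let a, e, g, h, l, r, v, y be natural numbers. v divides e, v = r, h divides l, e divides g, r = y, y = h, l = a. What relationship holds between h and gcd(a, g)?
h divides gcd(a, g)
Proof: l = a and h divides l, hence h divides a. v = r and r = y, therefore v = y. From y = h, v = h. v divides e and e divides g, so v divides g. Since v = h, h divides g. h divides a, so h divides gcd(a, g).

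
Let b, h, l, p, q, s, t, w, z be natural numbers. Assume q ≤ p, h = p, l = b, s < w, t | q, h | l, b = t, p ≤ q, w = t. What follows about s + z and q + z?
s + z < q + z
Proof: l = b and b = t, hence l = t. p ≤ q and q ≤ p, therefore p = q. Since h = p, h = q. Since h | l, q | l. l = t, so q | t. t | q, so t = q. w = t and s < w, therefore s < t. Since t = q, s < q. Then s + z < q + z.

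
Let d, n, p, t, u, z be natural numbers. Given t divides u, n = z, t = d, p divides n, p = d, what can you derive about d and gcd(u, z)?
d divides gcd(u, z)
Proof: t = d and t divides u, hence d divides u. n = z and p divides n, so p divides z. Because p = d, d divides z. d divides u, so d divides gcd(u, z).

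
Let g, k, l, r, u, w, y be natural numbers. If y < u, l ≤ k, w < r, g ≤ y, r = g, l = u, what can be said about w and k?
w < k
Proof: r = g and w < r, therefore w < g. g ≤ y and y < u, so g < u. Because w < g, w < u. Since l = u and l ≤ k, u ≤ k. Since w < u, w < k.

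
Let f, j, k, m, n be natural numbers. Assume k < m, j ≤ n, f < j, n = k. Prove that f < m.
f < j and j ≤ n, hence f < n. n = k, so f < k. k < m, so f < m.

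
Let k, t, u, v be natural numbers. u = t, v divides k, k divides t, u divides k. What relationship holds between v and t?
v divides t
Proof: Since u = t and u divides k, t divides k. Since k divides t, k = t. v divides k, so v divides t.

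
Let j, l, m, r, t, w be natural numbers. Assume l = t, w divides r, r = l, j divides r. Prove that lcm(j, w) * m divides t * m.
From r = l and l = t, r = t. j divides r and w divides r, thus lcm(j, w) divides r. Since r = t, lcm(j, w) divides t. Then lcm(j, w) * m divides t * m.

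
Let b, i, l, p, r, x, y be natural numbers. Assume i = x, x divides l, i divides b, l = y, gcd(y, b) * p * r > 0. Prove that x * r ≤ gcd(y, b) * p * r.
l = y and x divides l, hence x divides y. Because i = x and i divides b, x divides b. Since x divides y, x divides gcd(y, b). Then x divides gcd(y, b) * p. Then x * r divides gcd(y, b) * p * r. From gcd(y, b) * p * r > 0, x * r ≤ gcd(y, b) * p * r.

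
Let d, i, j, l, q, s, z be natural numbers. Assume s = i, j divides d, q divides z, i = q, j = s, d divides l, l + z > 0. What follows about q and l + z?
q ≤ l + z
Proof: From s = i and i = q, s = q. j divides d and d divides l, so j divides l. j = s, so s divides l. s = q, so q divides l. Since q divides z, q divides l + z. l + z > 0, so q ≤ l + z.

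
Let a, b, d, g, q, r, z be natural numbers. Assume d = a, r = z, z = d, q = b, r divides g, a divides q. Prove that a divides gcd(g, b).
z = d and d = a, therefore z = a. r = z and r divides g, hence z divides g. Since z = a, a divides g. q = b and a divides q, thus a divides b. a divides g, so a divides gcd(g, b).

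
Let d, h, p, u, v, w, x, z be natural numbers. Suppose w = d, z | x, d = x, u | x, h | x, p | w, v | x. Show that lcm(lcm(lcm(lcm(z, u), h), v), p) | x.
From z | x and u | x, lcm(z, u) | x. Because h | x, lcm(lcm(z, u), h) | x. Since v | x, lcm(lcm(lcm(z, u), h), v) | x. Because w = d and d = x, w = x. p | w, so p | x. Since lcm(lcm(lcm(z, u), h), v) | x, lcm(lcm(lcm(lcm(z, u), h), v), p) | x.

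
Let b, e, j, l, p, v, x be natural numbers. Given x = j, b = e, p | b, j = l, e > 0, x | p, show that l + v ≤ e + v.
x = j and j = l, thus x = l. b = e and p | b, thus p | e. x | p, so x | e. x = l, so l | e. Since e > 0, l ≤ e. Then l + v ≤ e + v.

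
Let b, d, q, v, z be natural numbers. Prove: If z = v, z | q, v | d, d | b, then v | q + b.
Because z = v and z | q, v | q. From v | d and d | b, v | b. From v | q, v | q + b.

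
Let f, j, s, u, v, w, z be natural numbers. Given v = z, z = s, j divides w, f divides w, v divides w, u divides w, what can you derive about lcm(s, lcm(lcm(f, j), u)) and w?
lcm(s, lcm(lcm(f, j), u)) divides w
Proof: v = z and v divides w, therefore z divides w. Since z = s, s divides w. f divides w and j divides w, hence lcm(f, j) divides w. u divides w, so lcm(lcm(f, j), u) divides w. Since s divides w, lcm(s, lcm(lcm(f, j), u)) divides w.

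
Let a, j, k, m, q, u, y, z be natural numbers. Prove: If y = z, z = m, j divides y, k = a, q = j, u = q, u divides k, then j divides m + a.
Since y = z and z = m, y = m. j divides y, so j divides m. u = q and u divides k, therefore q divides k. Since q = j, j divides k. Since k = a, j divides a. Because j divides m, j divides m + a.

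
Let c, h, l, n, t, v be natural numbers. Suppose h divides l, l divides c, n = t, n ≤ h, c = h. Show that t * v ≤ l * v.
From c = h and l divides c, l divides h. Since h divides l, h = l. Since n ≤ h, n ≤ l. n = t, so t ≤ l. By multiplying by a non-negative, t * v ≤ l * v.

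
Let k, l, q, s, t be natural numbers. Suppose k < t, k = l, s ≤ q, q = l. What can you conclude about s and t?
s < t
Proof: Since q = l and s ≤ q, s ≤ l. From k = l and k < t, l < t. s ≤ l, so s < t.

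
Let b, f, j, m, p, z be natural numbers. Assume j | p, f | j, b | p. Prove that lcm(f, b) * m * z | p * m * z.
Since f | j and j | p, f | p. Since b | p, lcm(f, b) | p. Then lcm(f, b) * m | p * m. Then lcm(f, b) * m * z | p * m * z.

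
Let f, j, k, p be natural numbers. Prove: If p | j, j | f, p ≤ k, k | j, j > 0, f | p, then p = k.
Since j | f and f | p, j | p. Since p | j, j = p. From k | j and j > 0, k ≤ j. From j = p, k ≤ p. From p ≤ k, p = k.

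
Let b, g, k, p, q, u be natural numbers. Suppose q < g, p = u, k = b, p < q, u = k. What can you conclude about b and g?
b < g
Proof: p = u and u = k, therefore p = k. p < q and q < g, thus p < g. From p = k, k < g. k = b, so b < g.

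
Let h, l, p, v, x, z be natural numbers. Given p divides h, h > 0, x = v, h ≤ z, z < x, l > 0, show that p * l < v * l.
Because p divides h and h > 0, p ≤ h. h ≤ z and z < x, therefore h < x. x = v, so h < v. Since p ≤ h, p < v. Combining with l > 0, by multiplying by a positive, p * l < v * l.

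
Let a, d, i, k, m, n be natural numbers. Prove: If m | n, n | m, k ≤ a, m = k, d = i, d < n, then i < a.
n | m and m | n, thus n = m. Since m = k, n = k. d < n, so d < k. k ≤ a, so d < a. d = i, so i < a.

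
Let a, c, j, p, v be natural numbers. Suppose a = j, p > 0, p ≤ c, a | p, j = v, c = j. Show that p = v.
c = j and p ≤ c, therefore p ≤ j. a = j and a | p, therefore j | p. p > 0, so j ≤ p. Since p ≤ j, p = j. Because j = v, p = v.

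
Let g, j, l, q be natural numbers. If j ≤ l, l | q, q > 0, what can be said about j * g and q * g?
j * g ≤ q * g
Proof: Since l | q and q > 0, l ≤ q. j ≤ l, so j ≤ q. Then j * g ≤ q * g.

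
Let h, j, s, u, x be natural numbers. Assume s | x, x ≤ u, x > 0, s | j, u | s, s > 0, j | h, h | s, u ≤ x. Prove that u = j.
j | h and h | s, thus j | s. Since s | j, j = s. x ≤ u and u ≤ x, so x = u. s | x and x > 0, hence s ≤ x. From x = u, s ≤ u. u | s and s > 0, so u ≤ s. s ≤ u, so s = u. j = s, so j = u. Then u = j.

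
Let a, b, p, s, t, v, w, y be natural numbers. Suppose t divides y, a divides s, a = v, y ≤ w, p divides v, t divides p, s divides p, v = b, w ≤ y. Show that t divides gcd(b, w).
a divides s and s divides p, so a divides p. Since a = v, v divides p. Since p divides v, p = v. v = b, so p = b. t divides p, so t divides b. From y ≤ w and w ≤ y, y = w. t divides y, so t divides w. Since t divides b, t divides gcd(b, w).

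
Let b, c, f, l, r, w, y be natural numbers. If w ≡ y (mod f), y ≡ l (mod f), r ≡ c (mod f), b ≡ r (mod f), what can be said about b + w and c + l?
b + w ≡ c + l (mod f)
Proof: From b ≡ r (mod f) and r ≡ c (mod f), b ≡ c (mod f). w ≡ y (mod f) and y ≡ l (mod f), thus w ≡ l (mod f). From b ≡ c (mod f), by adding congruences, b + w ≡ c + l (mod f).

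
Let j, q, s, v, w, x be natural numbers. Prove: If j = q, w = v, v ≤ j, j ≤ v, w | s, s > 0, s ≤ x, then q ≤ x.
v ≤ j and j ≤ v, hence v = j. w = v, so w = j. w | s and s > 0, therefore w ≤ s. Since s ≤ x, w ≤ x. Since w = j, j ≤ x. Since j = q, q ≤ x.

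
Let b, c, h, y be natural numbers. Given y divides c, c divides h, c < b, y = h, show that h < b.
From y = h and y divides c, h divides c. Because c divides h, c = h. Since c < b, h < b.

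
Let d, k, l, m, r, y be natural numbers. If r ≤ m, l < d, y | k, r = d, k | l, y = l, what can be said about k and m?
k < m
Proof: y = l and y | k, hence l | k. k | l, so l = k. Since l < d, k < d. r = d and r ≤ m, hence d ≤ m. Since k < d, k < m.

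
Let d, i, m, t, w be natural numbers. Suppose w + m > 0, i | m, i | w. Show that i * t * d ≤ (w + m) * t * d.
i | w and i | m, hence i | w + m. w + m > 0, so i ≤ w + m. Then i * t ≤ (w + m) * t. Then i * t * d ≤ (w + m) * t * d.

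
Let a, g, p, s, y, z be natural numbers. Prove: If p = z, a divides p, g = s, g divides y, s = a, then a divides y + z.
g = s and g divides y, so s divides y. Since s = a, a divides y. p = z and a divides p, so a divides z. From a divides y, a divides y + z.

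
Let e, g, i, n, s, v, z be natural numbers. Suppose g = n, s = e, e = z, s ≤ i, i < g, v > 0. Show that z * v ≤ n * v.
s = e and e = z, thus s = z. Because s ≤ i and i < g, s < g. From s = z, z < g. Since g = n, z < n. v > 0, so z * v < n * v. Then z * v ≤ n * v.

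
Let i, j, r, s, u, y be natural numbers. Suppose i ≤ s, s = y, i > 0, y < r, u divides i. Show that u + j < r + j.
u divides i and i > 0, therefore u ≤ i. s = y and i ≤ s, thus i ≤ y. Since u ≤ i, u ≤ y. Since y < r, u < r. Then u + j < r + j.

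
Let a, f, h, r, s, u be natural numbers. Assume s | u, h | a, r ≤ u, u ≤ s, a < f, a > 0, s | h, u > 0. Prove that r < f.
From s | u and u > 0, s ≤ u. u ≤ s, so s = u. From s | h and h | a, s | a. Since a > 0, s ≤ a. Since s = u, u ≤ a. a < f, so u < f. r ≤ u, so r < f.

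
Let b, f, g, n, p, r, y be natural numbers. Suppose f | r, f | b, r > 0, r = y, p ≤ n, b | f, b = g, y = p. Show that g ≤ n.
r = y and y = p, therefore r = p. f | b and b | f, thus f = b. f | r, so b | r. r > 0, so b ≤ r. Since r = p, b ≤ p. p ≤ n, so b ≤ n. b = g, so g ≤ n.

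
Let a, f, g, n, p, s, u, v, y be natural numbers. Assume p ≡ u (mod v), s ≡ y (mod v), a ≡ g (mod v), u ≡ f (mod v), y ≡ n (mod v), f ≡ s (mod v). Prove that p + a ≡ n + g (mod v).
p ≡ u (mod v) and u ≡ f (mod v), so p ≡ f (mod v). f ≡ s (mod v), so p ≡ s (mod v). s ≡ y (mod v), so p ≡ y (mod v). Since y ≡ n (mod v), p ≡ n (mod v). Since a ≡ g (mod v), p + a ≡ n + g (mod v).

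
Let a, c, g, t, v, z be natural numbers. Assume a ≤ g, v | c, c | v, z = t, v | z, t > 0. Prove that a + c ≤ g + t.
From v | c and c | v, v = c. From z = t and v | z, v | t. Since v = c, c | t. Since t > 0, c ≤ t. a ≤ g, so a + c ≤ g + t.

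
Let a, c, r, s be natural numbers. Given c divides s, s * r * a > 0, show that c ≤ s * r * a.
c divides s, thus c divides s * r. Then c divides s * r * a. From s * r * a > 0, c ≤ s * r * a.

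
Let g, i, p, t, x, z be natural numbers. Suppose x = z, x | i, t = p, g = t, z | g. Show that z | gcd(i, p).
x = z and x | i, thus z | i. Because g = t and z | g, z | t. Since t = p, z | p. Since z | i, z | gcd(i, p).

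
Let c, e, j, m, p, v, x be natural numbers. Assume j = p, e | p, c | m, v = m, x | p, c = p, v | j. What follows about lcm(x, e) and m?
lcm(x, e) | m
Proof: c = p and c | m, thus p | m. Because v = m and v | j, m | j. Because j = p, m | p. From p | m, p = m. x | p and e | p, thus lcm(x, e) | p. Since p = m, lcm(x, e) | m.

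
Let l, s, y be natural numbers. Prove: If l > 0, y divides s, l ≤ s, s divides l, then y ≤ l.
s divides l and l > 0, so s ≤ l. Since l ≤ s, s = l. y divides s, so y divides l. Since l > 0, y ≤ l.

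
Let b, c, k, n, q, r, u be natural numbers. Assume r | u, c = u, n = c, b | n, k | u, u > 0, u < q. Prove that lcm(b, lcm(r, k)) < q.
Because n = c and c = u, n = u. b | n, so b | u. r | u and k | u, thus lcm(r, k) | u. b | u, so lcm(b, lcm(r, k)) | u. Since u > 0, lcm(b, lcm(r, k)) ≤ u. u < q, so lcm(b, lcm(r, k)) < q.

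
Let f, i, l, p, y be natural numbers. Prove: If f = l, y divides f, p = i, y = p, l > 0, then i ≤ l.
From y = p and p = i, y = i. f = l and y divides f, so y divides l. Since y = i, i divides l. l > 0, so i ≤ l.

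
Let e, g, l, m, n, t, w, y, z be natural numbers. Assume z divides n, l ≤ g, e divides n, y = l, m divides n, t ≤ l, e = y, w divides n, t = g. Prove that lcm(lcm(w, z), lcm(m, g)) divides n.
w divides n and z divides n, so lcm(w, z) divides n. t = g and t ≤ l, thus g ≤ l. l ≤ g, so l = g. Since y = l, y = g. e = y and e divides n, so y divides n. From y = g, g divides n. Since m divides n, lcm(m, g) divides n. Since lcm(w, z) divides n, lcm(lcm(w, z), lcm(m, g)) divides n.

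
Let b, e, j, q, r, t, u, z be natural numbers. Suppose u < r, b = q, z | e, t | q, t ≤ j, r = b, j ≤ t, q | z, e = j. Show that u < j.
r = b and b = q, thus r = q. q | z and z | e, thus q | e. Since e = j, q | j. t ≤ j and j ≤ t, therefore t = j. Since t | q, j | q. q | j, so q = j. r = q, so r = j. Because u < r, u < j.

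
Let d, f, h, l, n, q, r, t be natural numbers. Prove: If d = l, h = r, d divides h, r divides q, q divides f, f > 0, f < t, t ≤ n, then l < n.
h = r and d divides h, therefore d divides r. Because r divides q and q divides f, r divides f. d divides r, so d divides f. f > 0, so d ≤ f. Since d = l, l ≤ f. f < t, so l < t. Since t ≤ n, l < n.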